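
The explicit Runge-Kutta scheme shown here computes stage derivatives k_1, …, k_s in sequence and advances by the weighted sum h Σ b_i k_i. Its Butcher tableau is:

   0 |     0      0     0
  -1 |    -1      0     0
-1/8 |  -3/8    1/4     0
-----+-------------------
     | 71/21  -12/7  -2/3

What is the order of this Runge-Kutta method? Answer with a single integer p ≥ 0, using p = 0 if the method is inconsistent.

b = (71/21, -12/7, -2/3)
c = (0, -1, -1/8)
Ac = (0, 0, -1/4)
Σ b_i: 71/21·1 + (-12/7)·1 + (-2/3)·1 = 1 ✓
b·c: (-12/7)·(-1) + (-2/3)·(-1/8) = 151/84 ≠ 1/2 ⇒ order 1.

1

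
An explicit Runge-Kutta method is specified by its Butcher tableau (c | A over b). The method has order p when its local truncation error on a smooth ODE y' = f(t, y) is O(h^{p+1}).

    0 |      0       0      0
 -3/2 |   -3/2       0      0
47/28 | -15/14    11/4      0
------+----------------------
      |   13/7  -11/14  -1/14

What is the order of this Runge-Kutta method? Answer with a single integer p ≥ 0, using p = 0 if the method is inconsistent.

1

b = (13/7, -11/14, -1/14)
c = (0, -3/2, 47/28)
Ac = (0, 0, -33/8)
Σ b_i: 13/7·1 + (-11/14)·1 + (-1/14)·1 = 1 ✓
b·c: (-11/14)·(-3/2) + (-1/14)·47/28 = 415/392 ≠ 1/2 ⇒ order 1.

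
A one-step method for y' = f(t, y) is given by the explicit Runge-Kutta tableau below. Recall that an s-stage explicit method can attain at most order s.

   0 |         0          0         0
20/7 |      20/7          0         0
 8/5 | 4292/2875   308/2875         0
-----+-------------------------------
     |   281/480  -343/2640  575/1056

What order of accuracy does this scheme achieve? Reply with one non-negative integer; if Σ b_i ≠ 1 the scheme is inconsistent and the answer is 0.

b = (281/480, -343/2640, 575/1056)
c = (0, 20/7, 8/5)
Ac = (0, 0, 176/575)
Σ b_i: 281/480·1 + (-343/2640)·1 + 575/1056·1 = 1 ✓
b·c: (-343/2640)·20/7 + 575/1056·8/5 = 1/2 ✓
b·c²: (-343/2640)·400/49 + 575/1056·64/25 = 1/3 ✓
b·Ac: 575/1056·176/575 = 1/6 ✓; 3 stages ⇒ order 3.

3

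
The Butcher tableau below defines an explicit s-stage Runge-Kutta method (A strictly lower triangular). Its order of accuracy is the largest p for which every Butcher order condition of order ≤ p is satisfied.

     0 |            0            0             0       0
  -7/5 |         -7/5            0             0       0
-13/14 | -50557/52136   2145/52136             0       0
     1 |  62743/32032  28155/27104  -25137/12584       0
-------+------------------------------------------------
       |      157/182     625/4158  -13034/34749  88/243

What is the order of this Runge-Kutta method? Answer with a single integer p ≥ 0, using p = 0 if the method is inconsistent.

4

b = (157/182, 625/4158, -13034/34749, 88/243)
c = (0, -7/5, -13/14, 1)
Ac = (0, 0, -429/7448, 141/352)
Σ b_i: 157/182·1 + 625/4158·1 + (-13034/34749)·1 + 88/243·1 = 1 ✓
b·c: 625/4158·(-7/5) + (-13034/34749)·(-13/14) + 88/243·1 = 1/2 ✓
b·c²: 625/4158·49/25 + (-13034/34749)·169/196 + 88/243·1 = 1/3 ✓
b·Ac: (-13034/34749)·(-429/7448) + 88/243·141/352 = 1/6 ✓
b·c³: 625/4158·(-343/125) + (-13034/34749)·(-2197/2744) + 88/243·1 = 1/4 ✓
b·(c∘Ac): (-13034/34749)·5577/104272 + 88/243·141/352 = 1/8 ✓
b·Ac²: (-13034/34749)·429/5320 + 88/243·69/220 = 1/12 ✓
b·A²c: 88/243·81/704 = 1/24 ✓; 4 stages ⇒ order 4.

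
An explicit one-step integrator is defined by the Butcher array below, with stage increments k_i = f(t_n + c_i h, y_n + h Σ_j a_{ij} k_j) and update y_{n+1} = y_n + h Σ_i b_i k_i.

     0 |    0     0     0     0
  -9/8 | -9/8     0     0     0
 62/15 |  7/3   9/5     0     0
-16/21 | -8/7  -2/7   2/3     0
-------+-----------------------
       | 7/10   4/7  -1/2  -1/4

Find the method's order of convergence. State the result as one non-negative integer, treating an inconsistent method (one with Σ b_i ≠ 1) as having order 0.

0

b = (7/10, 4/7, -1/2, -1/4)
c = (0, -9/8, 62/15, -16/21)
Ac = (0, 0, -81/40, 3877/1260)
Σ b_i: 7/10·1 + 4/7·1 + (-1/2)·1 + (-1/4)·1 = 73/140 ≠ 1 ⇒ order 0.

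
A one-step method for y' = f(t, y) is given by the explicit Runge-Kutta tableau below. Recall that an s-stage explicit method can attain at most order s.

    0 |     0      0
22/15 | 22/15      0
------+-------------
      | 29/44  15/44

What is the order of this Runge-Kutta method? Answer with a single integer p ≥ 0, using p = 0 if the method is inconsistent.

b = (29/44, 15/44)
c = (0, 22/15)
Σ b_i: 29/44·1 + 15/44·1 = 1 ✓
b·c: 15/44·22/15 = 1/2 ✓; 2 stages ⇒ order 2.

2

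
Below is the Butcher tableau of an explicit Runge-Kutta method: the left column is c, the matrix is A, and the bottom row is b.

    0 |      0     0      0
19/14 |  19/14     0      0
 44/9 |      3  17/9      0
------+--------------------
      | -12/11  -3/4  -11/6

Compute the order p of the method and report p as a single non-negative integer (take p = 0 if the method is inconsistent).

0

b = (-12/11, -3/4, -11/6)
c = (0, 19/14, 44/9)
Ac = (0, 0, 323/126)
Σ b_i: (-12/11)·1 + (-3/4)·1 + (-11/6)·1 = -485/132 ≠ 1 ⇒ order 0.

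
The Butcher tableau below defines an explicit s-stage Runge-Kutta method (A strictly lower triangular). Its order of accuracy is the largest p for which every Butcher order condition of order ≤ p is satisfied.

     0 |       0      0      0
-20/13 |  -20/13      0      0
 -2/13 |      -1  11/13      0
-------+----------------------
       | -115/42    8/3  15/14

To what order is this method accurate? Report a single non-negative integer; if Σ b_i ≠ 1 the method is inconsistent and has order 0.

b = (-115/42, 8/3, 15/14)
c = (0, -20/13, -2/13)
Ac = (0, 0, -220/169)
Σ b_i: (-115/42)·1 + 8/3·1 + 15/14·1 = 1 ✓
b·c: 8/3·(-20/13) + 15/14·(-2/13) = -1165/273 ≠ 1/2 ⇒ order 1.

1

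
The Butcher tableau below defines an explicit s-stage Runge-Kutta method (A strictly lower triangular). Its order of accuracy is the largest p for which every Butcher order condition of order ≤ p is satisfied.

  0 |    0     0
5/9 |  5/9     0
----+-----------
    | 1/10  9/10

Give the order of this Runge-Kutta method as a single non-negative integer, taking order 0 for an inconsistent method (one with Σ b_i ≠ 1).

2

b = (1/10, 9/10)
c = (0, 5/9)
Σ b_i: 1/10·1 + 9/10·1 = 1 ✓
b·c: 9/10·5/9 = 1/2 ✓; 2 stages ⇒ order 2.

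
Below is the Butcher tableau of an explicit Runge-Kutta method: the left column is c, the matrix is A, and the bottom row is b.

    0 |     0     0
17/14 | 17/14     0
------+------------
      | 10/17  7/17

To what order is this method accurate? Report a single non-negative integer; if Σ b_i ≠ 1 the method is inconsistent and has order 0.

2

b = (10/17, 7/17)
c = (0, 17/14)
Σ b_i: 10/17·1 + 7/17·1 = 1 ✓
b·c: 7/17·17/14 = 1/2 ✓; 2 stages ⇒ order 2.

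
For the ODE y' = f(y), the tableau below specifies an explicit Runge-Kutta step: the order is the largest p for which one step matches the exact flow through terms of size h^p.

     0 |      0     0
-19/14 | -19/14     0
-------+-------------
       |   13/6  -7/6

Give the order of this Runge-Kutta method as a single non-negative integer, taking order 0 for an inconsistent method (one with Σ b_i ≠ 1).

1

b = (13/6, -7/6)
c = (0, -19/14)
Σ b_i: 13/6·1 + (-7/6)·1 = 1 ✓
b·c: (-7/6)·(-19/14) = 19/12 ≠ 1/2 ⇒ order 1.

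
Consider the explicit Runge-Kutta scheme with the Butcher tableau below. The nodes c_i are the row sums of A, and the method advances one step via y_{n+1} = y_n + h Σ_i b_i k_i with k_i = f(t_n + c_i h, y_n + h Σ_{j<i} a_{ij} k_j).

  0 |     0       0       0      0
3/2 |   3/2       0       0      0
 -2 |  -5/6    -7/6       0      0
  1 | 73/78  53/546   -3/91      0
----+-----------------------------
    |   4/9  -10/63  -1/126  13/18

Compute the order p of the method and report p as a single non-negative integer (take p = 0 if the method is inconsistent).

4

b = (4/9, -10/63, -1/126, 13/18)
c = (0, 3/2, -2, 1)
Ac = (0, 0, -7/4, 11/52)
Σ b_i: 4/9·1 + (-10/63)·1 + (-1/126)·1 + 13/18·1 = 1 ✓
b·c: (-10/63)·3/2 + (-1/126)·(-2) + 13/18·1 = 1/2 ✓
b·c²: (-10/63)·9/4 + (-1/126)·4 + 13/18·1 = 1/3 ✓
b·Ac: (-1/126)·(-7/4) + 13/18·11/52 = 1/6 ✓
b·c³: (-10/63)·27/8 + (-1/126)·(-8) + 13/18·1 = 1/4 ✓
b·(c∘Ac): (-1/126)·7/2 + 13/18·11/52 = 1/8 ✓
b·Ac²: (-1/126)·(-21/8) + 13/18·9/104 = 1/12 ✓
b·A²c: 13/18·3/52 = 1/24 ✓; 4 stages ⇒ order 4.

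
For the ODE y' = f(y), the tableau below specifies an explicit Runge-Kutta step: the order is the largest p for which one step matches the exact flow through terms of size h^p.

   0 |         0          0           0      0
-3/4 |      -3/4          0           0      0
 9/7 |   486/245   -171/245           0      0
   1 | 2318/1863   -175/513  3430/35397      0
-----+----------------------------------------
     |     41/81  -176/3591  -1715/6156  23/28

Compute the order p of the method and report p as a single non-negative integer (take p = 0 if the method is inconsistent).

b = (41/81, -176/3591, -1715/6156, 23/28)
c = (0, -3/4, 9/7, 1)
Ac = (0, 0, 513/980, 35/92)
Σ b_i: 41/81·1 + (-176/3591)·1 + (-1715/6156)·1 + 23/28·1 = 1 ✓
b·c: (-176/3591)·(-3/4) + (-1715/6156)·9/7 + 23/28·1 = 1/2 ✓
b·c²: (-176/3591)·9/16 + (-1715/6156)·81/49 + 23/28·1 = 1/3 ✓
b·Ac: (-1715/6156)·513/980 + 23/28·35/92 = 1/6 ✓
b·c³: (-176/3591)·(-27/64) + (-1715/6156)·729/343 + 23/28·1 = 1/4 ✓
b·(c∘Ac): (-1715/6156)·4617/6860 + 23/28·35/92 = 1/8 ✓
b·Ac²: (-1715/6156)·(-1539/3920) + 23/28·(-35/1104) = 1/12 ✓
b·A²c: 23/28·7/138 = 1/24 ✓; 4 stages ⇒ order 4.

4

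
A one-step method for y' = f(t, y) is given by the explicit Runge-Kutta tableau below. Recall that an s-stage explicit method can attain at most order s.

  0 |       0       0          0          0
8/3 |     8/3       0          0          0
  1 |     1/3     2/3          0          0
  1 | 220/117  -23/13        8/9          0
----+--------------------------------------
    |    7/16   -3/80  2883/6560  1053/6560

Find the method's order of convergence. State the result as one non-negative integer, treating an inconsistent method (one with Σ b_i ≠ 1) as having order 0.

b = (7/16, -3/80, 2883/6560, 1053/6560)
c = (0, 8/3, 1, 1)
Ac = (0, 0, 16/9, -448/117)
Σ b_i: 7/16·1 + (-3/80)·1 + 2883/6560·1 + 1053/6560·1 = 1 ✓
b·c: (-3/80)·8/3 + 2883/6560·1 + 1053/6560·1 = 1/2 ✓
b·c²: (-3/80)·64/9 + 2883/6560·1 + 1053/6560·1 = 1/3 ✓
b·Ac: 2883/6560·16/9 + 1053/6560·(-448/117) = 1/6 ✓
b·c³: (-3/80)·512/27 + 2883/6560·1 + 1053/6560·1 = -1/9 ≠ 1/4 ⇒ order 3.
b·(c∘Ac): 2883/6560·16/9 + 1053/6560·(-448/117) = 1/6 ≠ 1/8
b·Ac²: 2883/6560·128/27 + 1053/6560·(-152/13) = 305/1476 ≠ 1/12
b·A²c: 1053/6560·128/81 = 52/205 ≠ 1/24

3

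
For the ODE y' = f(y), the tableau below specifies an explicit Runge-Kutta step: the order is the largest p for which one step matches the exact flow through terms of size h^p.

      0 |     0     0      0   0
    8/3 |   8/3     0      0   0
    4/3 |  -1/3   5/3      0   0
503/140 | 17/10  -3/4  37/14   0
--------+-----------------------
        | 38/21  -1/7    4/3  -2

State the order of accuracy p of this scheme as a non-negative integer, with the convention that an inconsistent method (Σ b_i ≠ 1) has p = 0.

1

b = (38/21, -1/7, 4/3, -2)
c = (0, 8/3, 4/3, 503/140)
Ac = (0, 0, 40/9, 32/21)
Σ b_i: 38/21·1 + (-1/7)·1 + 4/3·1 + (-2)·1 = 1 ✓
b·c: (-1/7)·8/3 + 4/3·4/3 + (-2)·503/140 = -521/90 ≠ 1/2 ⇒ order 1.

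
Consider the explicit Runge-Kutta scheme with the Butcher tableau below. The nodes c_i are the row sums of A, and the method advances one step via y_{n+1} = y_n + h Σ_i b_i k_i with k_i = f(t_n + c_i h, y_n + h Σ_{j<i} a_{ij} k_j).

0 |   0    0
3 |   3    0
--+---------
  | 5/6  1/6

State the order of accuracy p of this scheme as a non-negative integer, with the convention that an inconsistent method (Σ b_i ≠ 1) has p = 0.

2

b = (5/6, 1/6)
c = (0, 3)
Σ b_i: 5/6·1 + 1/6·1 = 1 ✓
b·c: 1/6·3 = 1/2 ✓; 2 stages ⇒ order 2.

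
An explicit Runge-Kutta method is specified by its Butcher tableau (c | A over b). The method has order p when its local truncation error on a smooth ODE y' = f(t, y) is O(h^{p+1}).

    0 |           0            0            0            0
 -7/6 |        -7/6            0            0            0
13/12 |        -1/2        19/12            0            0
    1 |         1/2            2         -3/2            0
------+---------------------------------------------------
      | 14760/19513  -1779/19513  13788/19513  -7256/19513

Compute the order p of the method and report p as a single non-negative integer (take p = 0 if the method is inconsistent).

3

b = (14760/19513, -1779/19513, 13788/19513, -7256/19513)
c = (0, -7/6, 13/12, 1)
Ac = (0, 0, -133/72, -95/24)
Σ b_i: 14760/19513·1 + (-1779/19513)·1 + 13788/19513·1 + (-7256/19513)·1 = 1 ✓
b·c: (-1779/19513)·(-7/6) + 13788/19513·13/12 + (-7256/19513)·1 = 1/2 ✓
b·c²: (-1779/19513)·49/36 + 13788/19513·169/144 + (-7256/19513)·1 = 1/3 ✓
b·Ac: 13788/19513·(-133/72) + (-7256/19513)·(-95/24) = 1/6 ✓
b·c³: (-1779/19513)·(-343/216) + 13788/19513·2197/1728 + (-7256/19513)·1 = 145099/216144 ≠ 1/4 ⇒ order 3.
b·(c∘Ac): 13788/19513·(-1729/864) + (-7256/19513)·(-95/24) = 1427/24648 ≠ 1/8
b·Ac²: 13788/19513·931/432 + (-7256/19513)·277/288 = 15740/13509 ≠ 1/12
b·A²c: (-7256/19513)·133/48 = -6349/6162 ≠ 1/24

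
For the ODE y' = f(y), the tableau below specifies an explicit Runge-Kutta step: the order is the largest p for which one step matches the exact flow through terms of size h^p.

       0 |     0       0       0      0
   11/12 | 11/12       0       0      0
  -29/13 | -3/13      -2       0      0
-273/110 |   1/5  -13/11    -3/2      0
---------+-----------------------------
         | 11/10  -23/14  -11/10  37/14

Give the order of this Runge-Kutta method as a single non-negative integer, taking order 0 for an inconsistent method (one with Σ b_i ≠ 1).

b = (11/10, -23/14, -11/10, 37/14)
c = (0, 11/12, -29/13, -273/110)
Ac = (0, 0, -11/6, 353/156)
Σ b_i: 11/10·1 + (-23/14)·1 + (-11/10)·1 + 37/14·1 = 1 ✓
b·c: (-23/14)·11/12 + (-11/10)·(-29/13) + 37/14·(-273/110) = -674017/120120 ≠ 1/2 ⇒ order 1.

1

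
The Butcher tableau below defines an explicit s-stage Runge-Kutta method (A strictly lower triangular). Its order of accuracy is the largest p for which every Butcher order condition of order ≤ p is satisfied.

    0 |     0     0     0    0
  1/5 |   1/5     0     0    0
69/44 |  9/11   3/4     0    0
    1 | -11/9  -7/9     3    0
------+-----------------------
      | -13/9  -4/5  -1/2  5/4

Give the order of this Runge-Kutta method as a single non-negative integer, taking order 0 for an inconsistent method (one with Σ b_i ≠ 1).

0

b = (-13/9, -4/5, -1/2, 5/4)
c = (0, 1/5, 69/44, 1)
Ac = (0, 0, 3/20, 9007/1980)
Σ b_i: (-13/9)·1 + (-4/5)·1 + (-1/2)·1 + 5/4·1 = -269/180 ≠ 1 ⇒ order 0.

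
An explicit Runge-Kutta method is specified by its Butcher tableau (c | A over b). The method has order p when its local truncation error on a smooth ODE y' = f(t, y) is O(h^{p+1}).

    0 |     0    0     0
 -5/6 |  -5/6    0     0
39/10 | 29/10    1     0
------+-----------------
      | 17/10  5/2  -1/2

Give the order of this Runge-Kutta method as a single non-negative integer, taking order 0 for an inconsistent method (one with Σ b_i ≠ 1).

b = (17/10, 5/2, -1/2)
c = (0, -5/6, 39/10)
Ac = (0, 0, -5/6)
Σ b_i: 17/10·1 + 5/2·1 + (-1/2)·1 = 37/10 ≠ 1 ⇒ order 0.

0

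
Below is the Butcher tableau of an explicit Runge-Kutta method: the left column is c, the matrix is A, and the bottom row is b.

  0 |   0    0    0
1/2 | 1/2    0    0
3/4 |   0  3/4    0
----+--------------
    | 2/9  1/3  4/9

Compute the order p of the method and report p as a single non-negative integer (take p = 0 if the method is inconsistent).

b = (2/9, 1/3, 4/9)
c = (0, 1/2, 3/4)
Ac = (0, 0, 3/8)
Σ b_i: 2/9·1 + 1/3·1 + 4/9·1 = 1 ✓
b·c: 1/3·1/2 + 4/9·3/4 = 1/2 ✓
b·c²: 1/3·1/4 + 4/9·9/16 = 1/3 ✓
b·Ac: 4/9·3/8 = 1/6 ✓; 3 stages ⇒ order 3.

3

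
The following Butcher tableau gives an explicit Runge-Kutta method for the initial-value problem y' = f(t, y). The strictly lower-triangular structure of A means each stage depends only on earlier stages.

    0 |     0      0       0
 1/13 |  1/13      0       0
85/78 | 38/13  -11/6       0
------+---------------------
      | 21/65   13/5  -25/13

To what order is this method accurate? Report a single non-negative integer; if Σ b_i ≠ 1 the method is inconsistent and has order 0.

1

b = (21/65, 13/5, -25/13)
c = (0, 1/13, 85/78)
Ac = (0, 0, -11/78)
Σ b_i: 21/65·1 + 13/5·1 + (-25/13)·1 = 1 ✓
b·c: 13/5·1/13 + (-25/13)·85/78 = -9611/5070 ≠ 1/2 ⇒ order 1.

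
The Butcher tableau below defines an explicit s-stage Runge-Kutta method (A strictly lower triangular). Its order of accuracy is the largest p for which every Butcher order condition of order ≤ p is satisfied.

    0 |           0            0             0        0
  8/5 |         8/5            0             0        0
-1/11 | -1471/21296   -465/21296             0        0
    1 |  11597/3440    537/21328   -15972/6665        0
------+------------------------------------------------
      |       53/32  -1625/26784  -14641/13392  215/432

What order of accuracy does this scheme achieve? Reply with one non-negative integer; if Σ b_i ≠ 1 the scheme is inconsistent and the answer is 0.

4

b = (53/32, -1625/26784, -14641/13392, 215/432)
c = (0, 8/5, -1/11, 1)
Ac = (0, 0, -93/2662, 111/430)
Σ b_i: 53/32·1 + (-1625/26784)·1 + (-14641/13392)·1 + 215/432·1 = 1 ✓
b·c: (-1625/26784)·8/5 + (-14641/13392)·(-1/11) + 215/432·1 = 1/2 ✓
b·c²: (-1625/26784)·64/25 + (-14641/13392)·1/121 + 215/432·1 = 1/3 ✓
b·Ac: (-14641/13392)·(-93/2662) + 215/432·111/430 = 1/6 ✓
b·c³: (-1625/26784)·512/125 + (-14641/13392)·(-1/1331) + 215/432·1 = 1/4 ✓
b·(c∘Ac): (-14641/13392)·93/29282 + 215/432·111/430 = 1/8 ✓
b·Ac²: (-14641/13392)·(-372/6655) + 215/432·48/1075 = 1/12 ✓
b·A²c: 215/432·18/215 = 1/24 ✓; 4 stages ⇒ order 4.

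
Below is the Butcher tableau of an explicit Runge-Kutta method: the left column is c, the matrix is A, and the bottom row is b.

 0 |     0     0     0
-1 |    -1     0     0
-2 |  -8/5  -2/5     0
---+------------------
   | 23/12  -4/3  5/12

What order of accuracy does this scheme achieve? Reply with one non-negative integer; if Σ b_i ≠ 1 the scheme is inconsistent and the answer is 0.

3

b = (23/12, -4/3, 5/12)
c = (0, -1, -2)
Ac = (0, 0, 2/5)
Σ b_i: 23/12·1 + (-4/3)·1 + 5/12·1 = 1 ✓
b·c: (-4/3)·(-1) + 5/12·(-2) = 1/2 ✓
b·c²: (-4/3)·1 + 5/12·4 = 1/3 ✓
b·Ac: 5/12·2/5 = 1/6 ✓; 3 stages ⇒ order 3.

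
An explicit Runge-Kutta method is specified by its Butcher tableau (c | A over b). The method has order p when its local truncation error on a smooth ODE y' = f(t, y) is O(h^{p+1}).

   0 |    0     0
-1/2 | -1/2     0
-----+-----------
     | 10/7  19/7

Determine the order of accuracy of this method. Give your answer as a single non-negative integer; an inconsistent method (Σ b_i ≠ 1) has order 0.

b = (10/7, 19/7)
c = (0, -1/2)
Σ b_i: 10/7·1 + 19/7·1 = 29/7 ≠ 1 ⇒ order 0.

0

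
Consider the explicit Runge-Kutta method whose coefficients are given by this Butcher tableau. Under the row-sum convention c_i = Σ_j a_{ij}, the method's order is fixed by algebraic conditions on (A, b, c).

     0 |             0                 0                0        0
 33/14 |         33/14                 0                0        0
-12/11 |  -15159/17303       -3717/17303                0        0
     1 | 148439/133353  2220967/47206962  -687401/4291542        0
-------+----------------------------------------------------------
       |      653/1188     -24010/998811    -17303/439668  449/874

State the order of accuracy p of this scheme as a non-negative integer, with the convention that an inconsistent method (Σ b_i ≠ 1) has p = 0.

4

b = (653/1188, -24010/998811, -17303/439668, 449/874)
c = (0, 33/14, -12/11, 1)
Ac = (0, 0, -1593/3146, 513/1796)
Σ b_i: 653/1188·1 + (-24010/998811)·1 + (-17303/439668)·1 + 449/874·1 = 1 ✓
b·c: (-24010/998811)·33/14 + (-17303/439668)·(-12/11) + 449/874·1 = 1/2 ✓
b·c²: (-24010/998811)·1089/196 + (-17303/439668)·144/121 + 449/874·1 = 1/3 ✓
b·Ac: (-17303/439668)·(-1593/3146) + 449/874·513/1796 = 1/6 ✓
b·c³: (-24010/998811)·35937/2744 + (-17303/439668)·(-1728/1331) + 449/874·1 = 1/4 ✓
b·(c∘Ac): (-17303/439668)·9558/17303 + 449/874·513/1796 = 1/8 ✓
b·Ac²: (-17303/439668)·(-4779/4004) + 449/874·5339/75432 = 1/12 ✓
b·A²c: 449/874·437/5388 = 1/24 ✓; 4 stages ⇒ order 4.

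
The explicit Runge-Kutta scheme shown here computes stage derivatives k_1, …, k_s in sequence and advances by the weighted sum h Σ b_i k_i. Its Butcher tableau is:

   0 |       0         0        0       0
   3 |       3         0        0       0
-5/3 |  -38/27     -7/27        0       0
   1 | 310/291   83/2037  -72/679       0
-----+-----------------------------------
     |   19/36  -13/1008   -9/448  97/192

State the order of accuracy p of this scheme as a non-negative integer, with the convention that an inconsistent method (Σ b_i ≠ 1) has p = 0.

4

b = (19/36, -13/1008, -9/448, 97/192)
c = (0, 3, -5/3, 1)
Ac = (0, 0, -7/9, 29/97)
Σ b_i: 19/36·1 + (-13/1008)·1 + (-9/448)·1 + 97/192·1 = 1 ✓
b·c: (-13/1008)·3 + (-9/448)·(-5/3) + 97/192·1 = 1/2 ✓
b·c²: (-13/1008)·9 + (-9/448)·25/9 + 97/192·1 = 1/3 ✓
b·Ac: (-9/448)·(-7/9) + 97/192·29/97 = 1/6 ✓
b·c³: (-13/1008)·27 + (-9/448)·(-125/27) + 97/192·1 = 1/4 ✓
b·(c∘Ac): (-9/448)·35/27 + 97/192·29/97 = 1/8 ✓
b·Ac²: (-9/448)·(-7/3) + 97/192·7/97 = 1/12 ✓
b·A²c: 97/192·8/97 = 1/24 ✓; 4 stages ⇒ order 4.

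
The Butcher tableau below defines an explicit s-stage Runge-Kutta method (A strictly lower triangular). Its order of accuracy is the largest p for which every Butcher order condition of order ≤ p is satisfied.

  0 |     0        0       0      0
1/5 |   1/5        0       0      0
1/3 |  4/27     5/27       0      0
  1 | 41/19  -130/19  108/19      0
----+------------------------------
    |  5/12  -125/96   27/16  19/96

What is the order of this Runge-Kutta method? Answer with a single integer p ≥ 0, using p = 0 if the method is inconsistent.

b = (5/12, -125/96, 27/16, 19/96)
c = (0, 1/5, 1/3, 1)
Ac = (0, 0, 1/27, 10/19)
Σ b_i: 5/12·1 + (-125/96)·1 + 27/16·1 + 19/96·1 = 1 ✓
b·c: (-125/96)·1/5 + 27/16·1/3 + 19/96·1 = 1/2 ✓
b·c²: (-125/96)·1/25 + 27/16·1/9 + 19/96·1 = 1/3 ✓
b·Ac: 27/16·1/27 + 19/96·10/19 = 1/6 ✓
b·c³: (-125/96)·1/125 + 27/16·1/27 + 19/96·1 = 1/4 ✓
b·(c∘Ac): 27/16·1/81 + 19/96·10/19 = 1/8 ✓
b·Ac²: 27/16·1/135 + 19/96·34/95 = 1/12 ✓
b·A²c: 19/96·4/19 = 1/24 ✓; 4 stages ⇒ order 4.

4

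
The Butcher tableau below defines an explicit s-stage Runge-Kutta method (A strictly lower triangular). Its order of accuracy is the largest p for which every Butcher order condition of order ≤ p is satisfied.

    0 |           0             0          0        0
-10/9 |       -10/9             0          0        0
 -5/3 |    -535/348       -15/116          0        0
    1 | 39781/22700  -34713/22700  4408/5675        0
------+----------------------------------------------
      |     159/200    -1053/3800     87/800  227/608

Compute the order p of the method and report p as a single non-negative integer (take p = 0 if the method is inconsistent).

4

b = (159/200, -1053/3800, 87/800, 227/608)
c = (0, -10/9, -5/3, 1)
Ac = (0, 0, 25/174, 551/1362)
Σ b_i: 159/200·1 + (-1053/3800)·1 + 87/800·1 + 227/608·1 = 1 ✓
b·c: (-1053/3800)·(-10/9) + 87/800·(-5/3) + 227/608·1 = 1/2 ✓
b·c²: (-1053/3800)·100/81 + 87/800·25/9 + 227/608·1 = 1/3 ✓
b·Ac: 87/800·25/174 + 227/608·551/1362 = 1/6 ✓
b·c³: (-1053/3800)·(-1000/729) + 87/800·(-125/27) + 227/608·1 = 1/4 ✓
b·(c∘Ac): 87/800·(-125/522) + 227/608·551/1362 = 1/8 ✓
b·Ac²: 87/800·(-125/783) + 227/608·551/2043 = 1/12 ✓
b·A²c: 227/608·76/681 = 1/24 ✓; 4 stages ⇒ order 4.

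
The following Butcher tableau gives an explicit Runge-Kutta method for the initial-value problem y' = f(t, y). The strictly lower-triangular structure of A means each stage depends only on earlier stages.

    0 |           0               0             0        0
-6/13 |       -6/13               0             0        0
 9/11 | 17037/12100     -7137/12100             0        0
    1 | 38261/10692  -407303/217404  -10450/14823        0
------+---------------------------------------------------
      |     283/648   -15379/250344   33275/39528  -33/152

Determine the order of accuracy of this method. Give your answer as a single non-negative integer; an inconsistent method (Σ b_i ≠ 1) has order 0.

4

b = (283/648, -15379/250344, 33275/39528, -33/152)
c = (0, -6/13, 9/11, 1)
Ac = (0, 0, 1647/6050, 19/66)
Σ b_i: 283/648·1 + (-15379/250344)·1 + 33275/39528·1 + (-33/152)·1 = 1 ✓
b·c: (-15379/250344)·(-6/13) + 33275/39528·9/11 + (-33/152)·1 = 1/2 ✓
b·c²: (-15379/250344)·36/169 + 33275/39528·81/121 + (-33/152)·1 = 1/3 ✓
b·Ac: 33275/39528·1647/6050 + (-33/152)·19/66 = 1/6 ✓
b·c³: (-15379/250344)·(-216/2197) + 33275/39528·729/1331 + (-33/152)·1 = 1/4 ✓
b·(c∘Ac): 33275/39528·14823/66550 + (-33/152)·19/66 = 1/8 ✓
b·Ac²: 33275/39528·(-4941/39325) + (-33/152)·(-1121/1287) = 1/12 ✓
b·A²c: (-33/152)·(-19/99) = 1/24 ✓; 4 stages ⇒ order 4.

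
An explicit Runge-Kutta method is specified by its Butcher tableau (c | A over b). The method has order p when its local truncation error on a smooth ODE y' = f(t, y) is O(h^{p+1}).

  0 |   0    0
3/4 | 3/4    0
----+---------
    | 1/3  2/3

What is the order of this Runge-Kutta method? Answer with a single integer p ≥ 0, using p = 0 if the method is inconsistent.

2

b = (1/3, 2/3)
c = (0, 3/4)
Σ b_i: 1/3·1 + 2/3·1 = 1 ✓
b·c: 2/3·3/4 = 1/2 ✓; 2 stages ⇒ order 2.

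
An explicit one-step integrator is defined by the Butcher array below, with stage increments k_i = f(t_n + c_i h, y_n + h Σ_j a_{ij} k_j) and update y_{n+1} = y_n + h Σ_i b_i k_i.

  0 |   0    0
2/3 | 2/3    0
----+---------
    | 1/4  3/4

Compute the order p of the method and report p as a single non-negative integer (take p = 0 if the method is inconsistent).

2

b = (1/4, 3/4)
c = (0, 2/3)
Σ b_i: 1/4·1 + 3/4·1 = 1 ✓
b·c: 3/4·2/3 = 1/2 ✓; 2 stages ⇒ order 2.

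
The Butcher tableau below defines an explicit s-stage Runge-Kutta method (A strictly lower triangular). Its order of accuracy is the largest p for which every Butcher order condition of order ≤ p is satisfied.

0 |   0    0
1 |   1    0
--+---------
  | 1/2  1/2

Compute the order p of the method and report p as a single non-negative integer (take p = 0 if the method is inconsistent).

2

b = (1/2, 1/2)
c = (0, 1)
Σ b_i: 1/2·1 + 1/2·1 = 1 ✓
b·c: 1/2·1 = 1/2 ✓; 2 stages ⇒ order 2.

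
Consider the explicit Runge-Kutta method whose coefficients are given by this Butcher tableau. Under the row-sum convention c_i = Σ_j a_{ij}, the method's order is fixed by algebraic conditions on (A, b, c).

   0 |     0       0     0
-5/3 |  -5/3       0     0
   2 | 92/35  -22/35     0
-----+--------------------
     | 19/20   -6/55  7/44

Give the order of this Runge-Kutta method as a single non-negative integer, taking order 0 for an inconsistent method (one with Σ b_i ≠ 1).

3

b = (19/20, -6/55, 7/44)
c = (0, -5/3, 2)
Ac = (0, 0, 22/21)
Σ b_i: 19/20·1 + (-6/55)·1 + 7/44·1 = 1 ✓
b·c: (-6/55)·(-5/3) + 7/44·2 = 1/2 ✓
b·c²: (-6/55)·25/9 + 7/44·4 = 1/3 ✓
b·Ac: 7/44·22/21 = 1/6 ✓; 3 stages ⇒ order 3.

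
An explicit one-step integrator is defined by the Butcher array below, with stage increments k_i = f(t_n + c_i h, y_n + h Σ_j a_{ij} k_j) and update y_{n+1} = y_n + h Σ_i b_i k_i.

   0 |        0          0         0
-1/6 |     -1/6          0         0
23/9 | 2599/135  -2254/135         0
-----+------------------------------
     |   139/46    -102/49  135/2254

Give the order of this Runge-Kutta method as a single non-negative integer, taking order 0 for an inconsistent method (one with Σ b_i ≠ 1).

b = (139/46, -102/49, 135/2254)
c = (0, -1/6, 23/9)
Ac = (0, 0, 1127/405)
Σ b_i: 139/46·1 + (-102/49)·1 + 135/2254·1 = 1 ✓
b·c: (-102/49)·(-1/6) + 135/2254·23/9 = 1/2 ✓
b·c²: (-102/49)·1/36 + 135/2254·529/81 = 1/3 ✓
b·Ac: 135/2254·1127/405 = 1/6 ✓; 3 stages ⇒ order 3.

3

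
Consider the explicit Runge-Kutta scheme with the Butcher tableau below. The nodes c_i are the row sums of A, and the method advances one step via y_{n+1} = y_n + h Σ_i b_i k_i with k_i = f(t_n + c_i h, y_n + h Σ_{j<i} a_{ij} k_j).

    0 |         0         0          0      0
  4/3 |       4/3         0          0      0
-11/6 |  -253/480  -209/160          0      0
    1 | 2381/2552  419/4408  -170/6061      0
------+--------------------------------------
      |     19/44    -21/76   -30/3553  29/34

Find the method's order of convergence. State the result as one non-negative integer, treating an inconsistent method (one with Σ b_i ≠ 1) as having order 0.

4

b = (19/44, -21/76, -30/3553, 29/34)
c = (0, 4/3, -11/6, 1)
Ac = (0, 0, -209/120, 31/174)
Σ b_i: 19/44·1 + (-21/76)·1 + (-30/3553)·1 + 29/34·1 = 1 ✓
b·c: (-21/76)·4/3 + (-30/3553)·(-11/6) + 29/34·1 = 1/2 ✓
b·c²: (-21/76)·16/9 + (-30/3553)·121/36 + 29/34·1 = 1/3 ✓
b·Ac: (-30/3553)·(-209/120) + 29/34·31/174 = 1/6 ✓
b·c³: (-21/76)·64/27 + (-30/3553)·(-1331/216) + 29/34·1 = 1/4 ✓
b·(c∘Ac): (-30/3553)·2299/720 + 29/34·31/174 = 1/8 ✓
b·Ac²: (-30/3553)·(-209/90) + 29/34·13/174 = 1/12 ✓
b·A²c: 29/34·17/348 = 1/24 ✓; 4 stages ⇒ order 4.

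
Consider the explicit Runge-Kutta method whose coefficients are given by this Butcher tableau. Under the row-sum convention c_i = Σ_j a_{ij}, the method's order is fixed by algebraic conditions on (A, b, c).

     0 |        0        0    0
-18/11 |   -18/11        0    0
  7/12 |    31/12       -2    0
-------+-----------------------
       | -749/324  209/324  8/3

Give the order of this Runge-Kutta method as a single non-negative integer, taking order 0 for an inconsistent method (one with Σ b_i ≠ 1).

2

b = (-749/324, 209/324, 8/3)
c = (0, -18/11, 7/12)
Ac = (0, 0, 36/11)
Σ b_i: (-749/324)·1 + 209/324·1 + 8/3·1 = 1 ✓
b·c: 209/324·(-18/11) + 8/3·7/12 = 1/2 ✓
b·c²: 209/324·324/121 + 8/3·49/144 = 1565/594 ≠ 1/3 ⇒ order 2.
b·Ac: 8/3·36/11 = 96/11 ≠ 1/6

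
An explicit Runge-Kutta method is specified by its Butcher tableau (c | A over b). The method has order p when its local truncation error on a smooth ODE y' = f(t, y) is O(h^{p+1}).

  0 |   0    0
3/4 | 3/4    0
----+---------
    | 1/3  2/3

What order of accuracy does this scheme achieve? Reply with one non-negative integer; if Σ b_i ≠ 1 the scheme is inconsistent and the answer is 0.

2

b = (1/3, 2/3)
c = (0, 3/4)
Σ b_i: 1/3·1 + 2/3·1 = 1 ✓
b·c: 2/3·3/4 = 1/2 ✓; 2 stages ⇒ order 2.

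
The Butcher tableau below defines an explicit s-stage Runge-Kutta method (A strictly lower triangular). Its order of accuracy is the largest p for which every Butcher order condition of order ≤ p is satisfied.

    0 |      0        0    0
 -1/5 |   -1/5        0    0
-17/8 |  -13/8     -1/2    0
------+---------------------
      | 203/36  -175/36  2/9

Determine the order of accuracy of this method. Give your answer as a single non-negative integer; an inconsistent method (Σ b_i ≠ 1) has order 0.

2

b = (203/36, -175/36, 2/9)
c = (0, -1/5, -17/8)
Ac = (0, 0, 1/10)
Σ b_i: 203/36·1 + (-175/36)·1 + 2/9·1 = 1 ✓
b·c: (-175/36)·(-1/5) + 2/9·(-17/8) = 1/2 ✓
b·c²: (-175/36)·1/25 + 2/9·289/64 = 233/288 ≠ 1/3 ⇒ order 2.
b·Ac: 2/9·1/10 = 1/45 ≠ 1/6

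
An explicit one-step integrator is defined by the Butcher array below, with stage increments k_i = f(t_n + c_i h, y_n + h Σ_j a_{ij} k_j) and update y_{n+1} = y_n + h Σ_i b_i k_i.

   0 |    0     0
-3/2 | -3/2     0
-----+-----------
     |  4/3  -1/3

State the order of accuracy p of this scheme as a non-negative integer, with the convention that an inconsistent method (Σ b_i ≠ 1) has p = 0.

2

b = (4/3, -1/3)
c = (0, -3/2)
Σ b_i: 4/3·1 + (-1/3)·1 = 1 ✓
b·c: (-1/3)·(-3/2) = 1/2 ✓; 2 stages ⇒ order 2.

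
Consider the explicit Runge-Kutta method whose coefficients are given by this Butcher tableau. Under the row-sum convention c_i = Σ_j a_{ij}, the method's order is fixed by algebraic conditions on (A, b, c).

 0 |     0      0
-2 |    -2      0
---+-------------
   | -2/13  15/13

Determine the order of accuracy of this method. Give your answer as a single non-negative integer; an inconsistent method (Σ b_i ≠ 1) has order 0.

b = (-2/13, 15/13)
c = (0, -2)
Σ b_i: (-2/13)·1 + 15/13·1 = 1 ✓
b·c: 15/13·(-2) = -30/13 ≠ 1/2 ⇒ order 1.

1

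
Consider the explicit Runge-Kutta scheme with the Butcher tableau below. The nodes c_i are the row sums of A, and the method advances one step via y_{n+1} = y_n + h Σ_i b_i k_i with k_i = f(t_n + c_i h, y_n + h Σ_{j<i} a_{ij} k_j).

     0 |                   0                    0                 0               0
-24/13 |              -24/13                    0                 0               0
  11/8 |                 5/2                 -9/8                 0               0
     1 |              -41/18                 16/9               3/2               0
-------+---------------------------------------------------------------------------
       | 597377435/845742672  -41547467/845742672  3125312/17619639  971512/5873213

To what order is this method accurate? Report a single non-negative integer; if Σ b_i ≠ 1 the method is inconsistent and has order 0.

3

b = (597377435/845742672, -41547467/845742672, 3125312/17619639, 971512/5873213)
c = (0, -24/13, 11/8, 1)
Ac = (0, 0, 27/13, -761/624)
Σ b_i: 597377435/845742672·1 + (-41547467/845742672)·1 + 3125312/17619639·1 + 971512/5873213·1 = 1 ✓
b·c: (-41547467/845742672)·(-24/13) + 3125312/17619639·11/8 + 971512/5873213·1 = 1/2 ✓
b·c²: (-41547467/845742672)·576/169 + 3125312/17619639·121/64 + 971512/5873213·1 = 1/3 ✓
b·Ac: 3125312/17619639·27/13 + 971512/5873213·(-761/624) = 1/6 ✓
b·c³: (-41547467/845742672)·(-13824/2197) + 3125312/17619639·1331/512 + 971512/5873213·1 = 131883955/140957112 ≠ 1/4 ⇒ order 3.
b·(c∘Ac): 3125312/17619639·297/104 + 971512/5873213·(-761/624) = 139639337/458110614 ≠ 1/8
b·Ac²: 3125312/17619639·(-648/169) + 971512/5873213·192419/21632 = 966622513/1221628304 ≠ 1/12
b·A²c: 971512/5873213·81/26 = 39346236/76351769 ≠ 1/24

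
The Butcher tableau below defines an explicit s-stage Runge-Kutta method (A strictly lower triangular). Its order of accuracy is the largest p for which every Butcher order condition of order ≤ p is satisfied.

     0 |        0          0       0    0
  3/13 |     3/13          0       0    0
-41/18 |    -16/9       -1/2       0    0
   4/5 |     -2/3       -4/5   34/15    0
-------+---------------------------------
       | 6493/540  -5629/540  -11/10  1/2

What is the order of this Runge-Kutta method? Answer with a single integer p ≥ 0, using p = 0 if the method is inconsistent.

b = (6493/540, -5629/540, -11/10, 1/2)
c = (0, 3/13, -41/18, 4/5)
Ac = (0, 0, -3/26, -1877/351)
Σ b_i: 6493/540·1 + (-5629/540)·1 + (-11/10)·1 + 1/2·1 = 1 ✓
b·c: (-5629/540)·3/13 + (-11/10)·(-41/18) + 1/2·4/5 = 1/2 ✓
b·c²: (-5629/540)·9/169 + (-11/10)·1681/324 + 1/2·16/25 = -1251433/210600 ≠ 1/3 ⇒ order 2.
b·Ac: (-11/10)·(-3/26) + 1/2·(-1877/351) = -17879/7020 ≠ 1/6

2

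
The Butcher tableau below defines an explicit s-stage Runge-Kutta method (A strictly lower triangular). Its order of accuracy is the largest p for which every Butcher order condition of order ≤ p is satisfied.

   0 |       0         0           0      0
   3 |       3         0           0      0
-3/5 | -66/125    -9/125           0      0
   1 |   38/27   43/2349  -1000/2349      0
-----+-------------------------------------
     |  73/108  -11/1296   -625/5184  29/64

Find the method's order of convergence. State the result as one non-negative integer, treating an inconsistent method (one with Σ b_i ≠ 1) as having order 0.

b = (73/108, -11/1296, -625/5184, 29/64)
c = (0, 3, -3/5, 1)
Ac = (0, 0, -27/125, 9/29)
Σ b_i: 73/108·1 + (-11/1296)·1 + (-625/5184)·1 + 29/64·1 = 1 ✓
b·c: (-11/1296)·3 + (-625/5184)·(-3/5) + 29/64·1 = 1/2 ✓
b·c²: (-11/1296)·9 + (-625/5184)·9/25 + 29/64·1 = 1/3 ✓
b·Ac: (-625/5184)·(-27/125) + 29/64·9/29 = 1/6 ✓
b·c³: (-11/1296)·27 + (-625/5184)·(-27/125) + 29/64·1 = 1/4 ✓
b·(c∘Ac): (-625/5184)·81/625 + 29/64·9/29 = 1/8 ✓
b·Ac²: (-625/5184)·(-81/125) + 29/64·1/87 = 1/12 ✓
b·A²c: 29/64·8/87 = 1/24 ✓; 4 stages ⇒ order 4.

4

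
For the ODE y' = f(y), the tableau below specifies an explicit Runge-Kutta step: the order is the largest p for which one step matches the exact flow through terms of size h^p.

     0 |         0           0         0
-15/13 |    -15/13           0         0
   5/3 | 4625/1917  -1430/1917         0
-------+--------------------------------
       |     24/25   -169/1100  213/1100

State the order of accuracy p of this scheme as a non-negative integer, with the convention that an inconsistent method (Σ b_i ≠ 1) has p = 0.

3

b = (24/25, -169/1100, 213/1100)
c = (0, -15/13, 5/3)
Ac = (0, 0, 550/639)
Σ b_i: 24/25·1 + (-169/1100)·1 + 213/1100·1 = 1 ✓
b·c: (-169/1100)·(-15/13) + 213/1100·5/3 = 1/2 ✓
b·c²: (-169/1100)·225/169 + 213/1100·25/9 = 1/3 ✓
b·Ac: 213/1100·550/639 = 1/6 ✓; 3 stages ⇒ order 3.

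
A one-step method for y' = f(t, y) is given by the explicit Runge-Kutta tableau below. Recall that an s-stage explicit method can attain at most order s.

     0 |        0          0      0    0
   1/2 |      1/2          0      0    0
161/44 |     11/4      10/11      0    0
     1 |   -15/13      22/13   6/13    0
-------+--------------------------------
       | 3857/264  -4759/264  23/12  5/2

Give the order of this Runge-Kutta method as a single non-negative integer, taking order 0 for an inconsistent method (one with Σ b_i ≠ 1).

b = (3857/264, -4759/264, 23/12, 5/2)
c = (0, 1/2, 161/44, 1)
Ac = (0, 0, 5/11, 725/286)
Σ b_i: 3857/264·1 + (-4759/264)·1 + 23/12·1 + 5/2·1 = 1 ✓
b·c: (-4759/264)·1/2 + 23/12·161/44 + 5/2·1 = 1/2 ✓
b·c²: (-4759/264)·1/4 + 23/12·25921/1936 + 5/2·1 = 549565/23232 ≠ 1/3 ⇒ order 2.
b·Ac: 23/12·5/11 + 5/2·725/286 = 6185/858 ≠ 1/6

2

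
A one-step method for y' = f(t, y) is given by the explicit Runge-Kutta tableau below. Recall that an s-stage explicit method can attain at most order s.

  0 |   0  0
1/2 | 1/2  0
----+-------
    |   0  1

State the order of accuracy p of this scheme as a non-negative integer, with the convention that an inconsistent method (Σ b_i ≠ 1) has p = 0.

b = (0, 1)
c = (0, 1/2)
Σ b_i: 1·1 = 1 ✓
b·c: 1·1/2 = 1/2 ✓; 2 stages ⇒ order 2.

2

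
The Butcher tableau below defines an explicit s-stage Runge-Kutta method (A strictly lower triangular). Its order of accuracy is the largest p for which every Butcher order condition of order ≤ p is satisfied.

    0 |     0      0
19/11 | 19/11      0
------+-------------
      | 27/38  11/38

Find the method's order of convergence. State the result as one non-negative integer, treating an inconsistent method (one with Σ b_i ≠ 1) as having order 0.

2

b = (27/38, 11/38)
c = (0, 19/11)
Σ b_i: 27/38·1 + 11/38·1 = 1 ✓
b·c: 11/38·19/11 = 1/2 ✓; 2 stages ⇒ order 2.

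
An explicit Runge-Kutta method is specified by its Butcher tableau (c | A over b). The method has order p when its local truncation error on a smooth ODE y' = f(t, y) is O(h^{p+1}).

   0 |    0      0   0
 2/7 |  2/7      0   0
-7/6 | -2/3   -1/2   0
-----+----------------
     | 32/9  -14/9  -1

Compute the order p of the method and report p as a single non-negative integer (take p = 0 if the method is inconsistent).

1

b = (32/9, -14/9, -1)
c = (0, 2/7, -7/6)
Ac = (0, 0, -1/7)
Σ b_i: 32/9·1 + (-14/9)·1 + (-1)·1 = 1 ✓
b·c: (-14/9)·2/7 + (-1)·(-7/6) = 13/18 ≠ 1/2 ⇒ order 1.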